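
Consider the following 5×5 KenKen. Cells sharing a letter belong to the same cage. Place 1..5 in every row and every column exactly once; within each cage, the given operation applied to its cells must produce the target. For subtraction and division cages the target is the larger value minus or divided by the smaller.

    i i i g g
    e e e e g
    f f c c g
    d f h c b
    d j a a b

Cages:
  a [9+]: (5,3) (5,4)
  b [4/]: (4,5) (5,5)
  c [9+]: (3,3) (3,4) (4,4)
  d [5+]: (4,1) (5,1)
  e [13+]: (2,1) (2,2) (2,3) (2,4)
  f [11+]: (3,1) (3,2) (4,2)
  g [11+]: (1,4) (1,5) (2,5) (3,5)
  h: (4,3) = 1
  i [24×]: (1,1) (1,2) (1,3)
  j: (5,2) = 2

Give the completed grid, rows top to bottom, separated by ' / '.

Cage h is given, leaving (4,3) = 1.
Row 4 now contains 1, so (4,5) = 4.
J is a freebie, leaving (5,2) = 2.
Column 5 now contains 4, leaving (5,5) = 1.
The 4 cells of cage g must have sum 11, so (1,4) = 1.
Cage d needs two cells with sum 5; hence (4,1) = 2.
The two cells of cage d must have sum 5, which forces (5,1) = 3.
Column 1 now contains 3, leaving (1,1) = 4.
Cage i needs product 24, leaving (1,2) = 3.
Cage i has product 24, which forces (1,3) = 2.
Row 1 now contains 2, which forces (1,5) = 5.
Column 1 now contains 3; hence (3,1) = 5.
The 3 cells of cage f must have sum 11; hence (3,2) = 1.
Column 3 already has 2, so (3,3) = 4.
Row 3 already has 4, which forces (3,4) = 2.
Row 3 already has 2, which forces (3,5) = 3.
Cage f has sum 11, leaving (4,2) = 5.
Cage c needs sum 9, leaving (4,4) = 3.
Column 3 already has 4, so (5,3) = 5.
Row 5 already has 5, so (5,4) = 4.
5 is placed in column 1, which forces (2,1) = 1.
Column 2 now contains 5, so (2,2) = 4.
Column 3 already has 5, so (2,3) = 3.
Column 4 already has 4, leaving (2,4) = 5.
3 is placed in column 5, so (2,5) = 2.

4 3 2 1 5 / 1 4 3 5 2 / 5 1 4 2 3 / 2 5 1 3 4 / 3 2 5 4 1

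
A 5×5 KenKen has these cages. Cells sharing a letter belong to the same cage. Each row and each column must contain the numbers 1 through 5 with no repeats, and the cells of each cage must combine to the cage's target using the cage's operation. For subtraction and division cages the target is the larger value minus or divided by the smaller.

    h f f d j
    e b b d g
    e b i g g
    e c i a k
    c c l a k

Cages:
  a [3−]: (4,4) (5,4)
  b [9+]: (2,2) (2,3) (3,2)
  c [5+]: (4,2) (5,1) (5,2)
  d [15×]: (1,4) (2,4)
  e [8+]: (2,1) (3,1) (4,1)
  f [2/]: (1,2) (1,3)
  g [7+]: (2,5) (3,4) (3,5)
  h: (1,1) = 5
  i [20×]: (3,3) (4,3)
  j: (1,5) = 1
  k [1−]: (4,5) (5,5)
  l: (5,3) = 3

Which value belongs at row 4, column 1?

Cage h is given, which forces (1,1) = 5.
Row 1 already has 5, so (1,4) = 3.
Cage j is given, so (1,5) = 1.
Column 4 now contains 3, so (2,4) = 5.
Cage l is given, so (5,3) = 3.
Cage c needs sum 5, so (4,2) = 2.
Cage c needs sum 5, so (5,1) = 2.
Row 5 now contains 3, leaving (5,2) = 1.
Row 5 now contains 1, so (5,4) = 4.
4 is placed in row 5, which forces (5,5) = 5.
Column 2 already has 2, so (1,2) = 4.
The two cells of cage f must have quotient 2, which forces (1,3) = 2.
4 is placed in column 2; hence (2,2) = 3.
Column 3 now contains 2, so (2,3) = 1.
Column 2 already has 3, so (3,2) = 5.
5 is placed in row 3; hence (3,3) = 4.
4 is placed in column 3, leaving (4,3) = 5.
Column 4 already has 4, so (4,4) = 1.
Cage k needs two cells with difference 1, which forces (4,5) = 4.
Row 2 already has 1, so (2,1) = 4.
Column 5 now contains 4; hence (2,5) = 2.
Cage e has sum 8; hence (3,1) = 1.
Column 4 already has 1; hence (3,4) = 2.
Cage g has sum 7, so (3,5) = 3.
Row 4 now contains 4, so (4,1) = 3.
Filled in: 5 4 2 3 1 / 4 3 1 5 2 / 1 5 4 2 3 / 3 2 5 1 4 / 2 1 3 4 5.

3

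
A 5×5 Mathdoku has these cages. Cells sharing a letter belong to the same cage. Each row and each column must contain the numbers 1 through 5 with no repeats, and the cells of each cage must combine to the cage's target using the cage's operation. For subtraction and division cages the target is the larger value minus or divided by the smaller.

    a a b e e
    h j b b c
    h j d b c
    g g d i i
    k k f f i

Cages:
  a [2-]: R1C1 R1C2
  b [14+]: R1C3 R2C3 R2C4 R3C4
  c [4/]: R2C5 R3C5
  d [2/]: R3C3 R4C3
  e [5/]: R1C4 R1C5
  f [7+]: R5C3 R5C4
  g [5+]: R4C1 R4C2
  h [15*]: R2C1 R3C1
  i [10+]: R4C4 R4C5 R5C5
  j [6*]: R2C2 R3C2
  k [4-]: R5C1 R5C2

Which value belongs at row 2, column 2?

2

Row 1 needs a 3, and only R1C3 is open for it.
Column 3 already has 3, leaving R5C3 = 4.
Cage f needs two cells with sum 7; hence R5C4 = 3.
Row 5 now contains 3; hence R5C5 = 2.
The 3 cells of cage i must have sum 10, so R4C4 = 5.
The 3 cells of cage i must have sum 10; hence R4C5 = 3.
Column 4 now contains 5, leaving R1C4 = 1.
Cage e's pair has quotient 5, so R1C5 = 5.
The 4 cells of cage b must have sum 14; hence R2C3 = 5.
5 is placed in row 2, leaving R2C1 = 3.
3 is placed in row 2, leaving R2C2 = 2.
Row 2 already has 2, so R2C4 = 4.
Row 2 already has 4, leaving R2C5 = 1.
Cage h needs two cells with product 15; hence R3C1 = 5.
2 is placed in column 2, so R3C2 = 3.
Column 4 already has 4, which forces R3C4 = 2.
1 is placed in column 5; hence R3C5 = 4.
5 is placed in column 1, which forces R5C1 = 1.
Row 5 now contains 1, which forces R5C2 = 5.
Cage a needs two cells with difference 2, so R1C1 = 2.
2 is placed in column 2, which forces R1C2 = 4.
2 is placed in row 3, so R3C3 = 1.
1 is placed in column 1, so R4C1 = 4.
Cage g needs two cells with sum 5, so R4C2 = 1.
Cage d needs two cells with quotient 2, which forces R4C3 = 2.
Filled in: 2 4 3 1 5 / 3 2 5 4 1 / 5 3 1 2 4 / 4 1 2 5 3 / 1 5 4 3 2.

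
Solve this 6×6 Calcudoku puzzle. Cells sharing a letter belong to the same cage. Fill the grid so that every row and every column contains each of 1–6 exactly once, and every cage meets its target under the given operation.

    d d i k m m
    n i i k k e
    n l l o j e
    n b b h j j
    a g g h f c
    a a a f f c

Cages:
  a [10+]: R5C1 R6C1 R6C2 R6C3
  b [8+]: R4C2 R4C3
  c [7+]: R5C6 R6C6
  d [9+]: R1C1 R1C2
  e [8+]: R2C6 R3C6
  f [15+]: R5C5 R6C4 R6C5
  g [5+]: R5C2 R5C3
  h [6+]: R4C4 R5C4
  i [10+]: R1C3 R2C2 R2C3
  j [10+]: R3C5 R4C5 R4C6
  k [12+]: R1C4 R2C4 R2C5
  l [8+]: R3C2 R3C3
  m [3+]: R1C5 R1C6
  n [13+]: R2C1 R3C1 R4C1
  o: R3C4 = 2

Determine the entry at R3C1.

4

Cage o is given; hence R3C4 = 2.
Row 3 needs a 1, and only R3C5 is open for it.
1 is placed in column 5; hence R1C5 = 2.
Cage m's pair has sum 3, so R1C6 = 1.
Row 3 needs a 4, and only R3C1 is open for it.
In row 3, 6 can only go at R3C6, so R3C6 = 6.
The two cells of cage e must have sum 8, so R2C6 = 2.
In row 4, 1 can only go at R4C4, so R4C4 = 1.
1 is placed in column 4, so R5C4 = 5.
The only place for 6 in row 5 is R5C5.
In column 5, 4 can only go at R4C5, so R4C5 = 4.
Row 4 already has 4; hence R4C6 = 5.
Row 4 needs a 3, and only R4C1 is open for it.
Column 1 now contains 3, which forces R2C1 = 6.
6 is placed in column 1; hence R1C1 = 5.
Cage d's pair has sum 9, so R1C2 = 4.
Row 1 now contains 4, which forces R1C4 = 3.
3 is placed in column 4, leaving R2C4 = 4.
Cage k has sum 12, leaving R2C5 = 5.
4 is placed in column 4, so R6C4 = 6.
Column 5 now contains 5, leaving R6C5 = 3.
3 is placed in row 6, so R6C6 = 4.
3 is placed in row 1, so R1C3 = 6.
Column 3 now contains 6, which forces R4C3 = 2.
The 4 cells of cage a must have sum 10, leaving R5C1 = 2.
Column 6 already has 4, leaving R5C6 = 3.
The 4 cells of cage a must have sum 10, which forces R6C1 = 1.
2 is placed in column 3; hence R6C3 = 5.
Cage l needs two cells with sum 8; hence R3C2 = 5.
Column 3 already has 5; hence R3C3 = 3.
Row 4 already has 2, which forces R4C2 = 6.
3 is placed in row 5; hence R5C2 = 1.
3 is placed in row 5, so R5C3 = 4.
Row 6 now contains 5, so R6C2 = 2.
Column 2 now contains 1, which forces R2C2 = 3.
Column 3 already has 3; hence R2C3 = 1.
Completed grid: 5 4 6 3 2 1 / 6 3 1 4 5 2 / 4 5 3 2 1 6 / 3 6 2 1 4 5 / 2 1 4 5 6 3 / 1 2 5 6 3 4.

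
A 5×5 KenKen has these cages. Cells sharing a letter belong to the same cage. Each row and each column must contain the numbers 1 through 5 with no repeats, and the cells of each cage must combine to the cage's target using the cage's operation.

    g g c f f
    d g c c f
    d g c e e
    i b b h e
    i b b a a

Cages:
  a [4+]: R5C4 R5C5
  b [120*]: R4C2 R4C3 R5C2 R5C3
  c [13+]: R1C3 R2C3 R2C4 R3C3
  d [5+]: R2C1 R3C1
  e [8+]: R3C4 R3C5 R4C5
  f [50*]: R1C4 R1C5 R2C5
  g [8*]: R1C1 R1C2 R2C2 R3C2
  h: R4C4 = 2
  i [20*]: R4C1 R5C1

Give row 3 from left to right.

The 4 cells of cage g must have product 8, leaving R1C1 = 1.
Cage f has product 50, so R1C4 = 5.
The 3 cells of cage f must have product 50, so R1C5 = 2.
Cage f needs product 50, so R2C5 = 5.
Cage h is given, which forces R4C4 = 2.
2 is placed in row 1, which forces R1C2 = 4.
Row 1 already has 4; hence R1C3 = 3.
In row 3, 5 can only go at R3C3, so R3C3 = 5.
Column 3 now contains 5, so R4C3 = 4.
Cage b needs product 120, leaving R5C3 = 2.
2 is placed in column 3, so R2C3 = 1.
Cage c needs sum 13; hence R2C4 = 4.
4 is placed in row 4, which forces R4C1 = 5.
5 is placed in row 4; hence R4C2 = 3.
Row 4 now contains 3, leaving R4C5 = 1.
Cage i's pair has product 20, so R5C1 = 4.
Column 2 now contains 3; hence R5C2 = 5.
1 is placed in column 5, so R5C5 = 3.
1 is placed in row 2; hence R2C2 = 2.
The 4 cells of cage g must have product 8, leaving R3C2 = 1.
Cage e needs sum 8, leaving R3C4 = 3.
Column 5 now contains 3, so R3C5 = 4.
Row 5 now contains 3, so R5C4 = 1.
Row 2 already has 2, leaving R2C1 = 3.
3 is placed in row 3, leaving R3C1 = 2.
The full grid is 1 4 3 5 2 / 3 2 1 4 5 / 2 1 5 3 4 / 5 3 4 2 1 / 4 5 2 1 3.

2 1 5 3 4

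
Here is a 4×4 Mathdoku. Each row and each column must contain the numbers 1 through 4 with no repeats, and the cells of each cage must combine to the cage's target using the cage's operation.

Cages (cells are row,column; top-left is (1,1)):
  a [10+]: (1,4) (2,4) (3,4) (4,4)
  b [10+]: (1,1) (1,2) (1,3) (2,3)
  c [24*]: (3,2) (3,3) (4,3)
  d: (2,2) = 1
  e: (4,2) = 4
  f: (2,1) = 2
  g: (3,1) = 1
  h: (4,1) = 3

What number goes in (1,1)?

Cage f is given; hence (2,1) = 2.
Cage d is a single given cell, leaving (2,2) = 1.
G is a freebie, which forces (3,1) = 1.
Cage h is given, leaving (4,1) = 3.
E is a freebie, which forces (4,2) = 4.
Row 4 now contains 4; hence (4,3) = 2.
2 is placed in row 4, which forces (4,4) = 1.
Column 1 now contains 3, which forces (1,1) = 4.
Cage b has sum 10, so (1,2) = 2.
Cage b needs sum 10, so (1,3) = 1.
Row 1 now contains 2, leaving (1,4) = 3.
Cage b has sum 10, so (2,3) = 3.
Column 4 now contains 3, leaving (2,4) = 4.
The 3 cells of cage c must have product 24, leaving (3,2) = 3.
The 3 cells of cage c must have product 24; hence (3,3) = 4.
4 is placed in column 4, which forces (3,4) = 2.
Filled in: 4 2 1 3 / 2 1 3 4 / 1 3 4 2 / 3 4 2 1.

4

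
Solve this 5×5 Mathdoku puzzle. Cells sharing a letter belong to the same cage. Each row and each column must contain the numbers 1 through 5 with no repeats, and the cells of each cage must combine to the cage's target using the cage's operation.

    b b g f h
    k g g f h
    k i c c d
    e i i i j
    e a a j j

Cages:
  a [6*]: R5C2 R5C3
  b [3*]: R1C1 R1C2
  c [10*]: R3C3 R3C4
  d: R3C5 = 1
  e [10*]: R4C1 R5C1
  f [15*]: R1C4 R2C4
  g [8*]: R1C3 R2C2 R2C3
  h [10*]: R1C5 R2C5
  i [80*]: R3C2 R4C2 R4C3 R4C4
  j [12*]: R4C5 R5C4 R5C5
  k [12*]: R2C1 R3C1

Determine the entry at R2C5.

5

D is a freebie, so R3C5 = 1.
The only place for 4 in row 1 is R1C3.
In row 1, 2 can only go at R1C5, so R1C5 = 2.
2 is placed in column 5, which forces R2C5 = 5.
Cage j has product 12, so R5C4 = 1.
Cage f needs two cells with product 15, so R1C4 = 5.
5 is placed in row 2, so R2C4 = 3.
Column 4 already has 5; hence R3C4 = 2.
Column 4 now contains 2; hence R4C4 = 4.
Row 4 now contains 4, which forces R4C5 = 3.
3 is placed in column 5, so R5C5 = 4.
3 is placed in row 2, which forces R2C1 = 4.
Cage k's pair has product 12; hence R3C1 = 3.
Row 3 already has 2; hence R3C2 = 4.
Row 3 already has 2, which forces R3C3 = 5.
Column 3 already has 5, which forces R4C3 = 1.
Column 1 already has 3, so R1C1 = 1.
The two cells of cage b must have product 3; hence R1C2 = 3.
The 3 cells of cage g must have product 8, which forces R2C2 = 1.
Column 3 already has 1, which forces R2C3 = 2.
Row 4 already has 1; hence R4C2 = 5.
Column 2 already has 3; hence R5C2 = 2.
2 is placed in column 3, leaving R5C3 = 3.
Row 4 now contains 5, so R4C1 = 2.
Row 5 already has 2, leaving R5C1 = 5.
Filled in: 1 3 4 5 2 / 4 1 2 3 5 / 3 4 5 2 1 / 2 5 1 4 3 / 5 2 3 1 4.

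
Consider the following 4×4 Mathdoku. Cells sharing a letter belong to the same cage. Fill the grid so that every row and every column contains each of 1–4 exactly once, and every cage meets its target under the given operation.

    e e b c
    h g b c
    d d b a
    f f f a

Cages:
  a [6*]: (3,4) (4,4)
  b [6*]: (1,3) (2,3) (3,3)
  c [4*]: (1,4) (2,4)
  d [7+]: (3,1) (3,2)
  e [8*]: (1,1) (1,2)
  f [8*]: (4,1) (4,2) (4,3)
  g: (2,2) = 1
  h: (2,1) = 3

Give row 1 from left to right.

H is a freebie, leaving (2,1) = 3.
G is a freebie, so (2,2) = 1.
Row 2 now contains 1, so (2,3) = 2.
Row 2 now contains 1; hence (2,4) = 4.
Column 1 already has 3, so (3,1) = 4.
Row 3 now contains 4, which forces (3,2) = 3.
Row 3 now contains 3; hence (3,3) = 1.
Row 3 now contains 3, so (3,4) = 2.
1 is placed in column 3, leaving (4,3) = 4.
Column 4 now contains 2; hence (4,4) = 3.
Column 1 already has 4, leaving (1,1) = 2.
Cage e needs two cells with product 8; hence (1,2) = 4.
1 is placed in column 3, so (1,3) = 3.
4 is placed in column 4, which forces (1,4) = 1.
Cage f needs product 8, leaving (4,1) = 1.
Row 4 already has 4, leaving (4,2) = 2.
Completed grid: 2 4 3 1 / 3 1 2 4 / 4 3 1 2 / 1 2 4 3.

2 4 3 1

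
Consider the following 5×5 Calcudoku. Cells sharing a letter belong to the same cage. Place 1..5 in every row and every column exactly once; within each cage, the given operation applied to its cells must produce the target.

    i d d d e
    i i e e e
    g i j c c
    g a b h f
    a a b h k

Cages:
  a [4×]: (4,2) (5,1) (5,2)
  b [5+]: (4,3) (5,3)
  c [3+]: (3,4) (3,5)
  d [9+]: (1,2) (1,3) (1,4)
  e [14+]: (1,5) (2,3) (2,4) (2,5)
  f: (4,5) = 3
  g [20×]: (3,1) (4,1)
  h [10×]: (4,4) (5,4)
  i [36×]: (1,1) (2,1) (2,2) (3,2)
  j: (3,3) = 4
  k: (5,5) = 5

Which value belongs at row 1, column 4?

J is a freebie; hence (3,3) = 4.
Cage f is a single given cell, leaving (4,5) = 3.
Cage k is a single given cell, which forces (5,5) = 5.
Row 3 now contains 4; hence (3,1) = 5.
Cage g needs two cells with product 20, which forces (4,1) = 4.
The two cells of cage b must have sum 5, which forces (4,3) = 2.
Cage h needs two cells with product 10, leaving (4,4) = 5.
Cage b needs two cells with sum 5, leaving (5,3) = 3.
5 is placed in row 5; hence (5,4) = 2.
Column 3 now contains 3, which forces (2,3) = 5.
Column 4 already has 2, so (3,4) = 1.
Cage c needs two cells with sum 3, which forces (3,5) = 2.
Row 4 already has 2; hence (4,2) = 1.
Row 5 now contains 2, so (5,1) = 1.
Cage a needs product 4; hence (5,2) = 4.
Cage i needs product 36, which forces (1,1) = 2.
The 3 cells of cage d must have sum 9, which forces (1,2) = 5.
Column 3 already has 5, so (1,3) = 1.
Column 4 now contains 1, leaving (1,4) = 3.
Column 5 already has 2, which forces (1,5) = 4.
Cage i needs product 36, which forces (2,1) = 3.
Cage i needs product 36; hence (2,2) = 2.
Cage e needs sum 14; hence (2,4) = 4.
Cage e needs sum 14; hence (2,5) = 1.
2 is placed in row 3, which forces (3,2) = 3.
Completed grid: 2 5 1 3 4 / 3 2 5 4 1 / 5 3 4 1 2 / 4 1 2 5 3 / 1 4 3 2 5.

3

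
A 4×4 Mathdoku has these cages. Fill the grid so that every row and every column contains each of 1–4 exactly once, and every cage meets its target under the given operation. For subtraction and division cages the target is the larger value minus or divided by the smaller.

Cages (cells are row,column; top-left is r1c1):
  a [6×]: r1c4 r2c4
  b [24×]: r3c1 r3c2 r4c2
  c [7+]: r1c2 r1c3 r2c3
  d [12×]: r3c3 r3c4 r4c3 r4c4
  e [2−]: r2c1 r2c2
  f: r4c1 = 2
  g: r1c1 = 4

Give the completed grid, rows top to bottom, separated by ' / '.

Cage g is a single given cell, which forces r1c1 = 4.
Cage f is given, leaving r4c1 = 2.
Column 1 now contains 2, so r3c1 = 3.
Cage b has product 24, leaving r3c2 = 2.
Cage b needs product 24, leaving r4c2 = 4.
Column 1 now contains 3, so r2c1 = 1.
Cage e's pair has difference 2; hence r2c2 = 3.
3 is placed in row 2, leaving r2c3 = 4.
3 is placed in row 2, so r2c4 = 2.
Column 3 now contains 4; hence r3c3 = 1.
Row 3 already has 1, which forces r3c4 = 4.
Column 3 now contains 1, which forces r4c3 = 3.
Row 4 already has 3, which forces r4c4 = 1.
Column 2 now contains 3; hence r1c2 = 1.
Column 3 now contains 1, leaving r1c3 = 2.
Column 4 now contains 2, leaving r1c4 = 3.

4 1 2 3 / 1 3 4 2 / 3 2 1 4 / 2 4 3 1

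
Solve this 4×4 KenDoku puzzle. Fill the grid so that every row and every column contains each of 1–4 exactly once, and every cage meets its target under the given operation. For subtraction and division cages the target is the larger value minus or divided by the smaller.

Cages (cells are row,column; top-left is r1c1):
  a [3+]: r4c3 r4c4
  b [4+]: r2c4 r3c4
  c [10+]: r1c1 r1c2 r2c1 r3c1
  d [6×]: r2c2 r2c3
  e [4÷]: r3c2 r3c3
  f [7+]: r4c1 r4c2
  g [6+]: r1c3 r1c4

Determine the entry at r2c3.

The only place for 4 in row 2 is r2c1.
Column 1 already has 4; hence r4c1 = 3.
The two cells of cage f must have sum 7, leaving r4c2 = 4.
The 4 cells of cage c must have sum 10; hence r1c2 = 3.
Column 2 already has 3, which forces r2c2 = 2.
Row 2 already has 2, leaving r2c3 = 3.
Row 2 now contains 3, so r2c4 = 1.
4 is placed in column 2, so r3c2 = 1.
Cage e's pair has quotient 4, leaving r3c3 = 4.
Column 4 already has 1, leaving r3c4 = 3.
Column 4 already has 1; hence r4c4 = 2.
Cage c needs sum 10; hence r1c1 = 1.
Column 3 now contains 4, which forces r1c3 = 2.
2 is placed in column 4, leaving r1c4 = 4.
Row 3 now contains 1, which forces r3c1 = 2.
2 is placed in row 4, so r4c3 = 1.
Completed grid: 1 3 2 4 / 4 2 3 1 / 2 1 4 3 / 3 4 1 2.

3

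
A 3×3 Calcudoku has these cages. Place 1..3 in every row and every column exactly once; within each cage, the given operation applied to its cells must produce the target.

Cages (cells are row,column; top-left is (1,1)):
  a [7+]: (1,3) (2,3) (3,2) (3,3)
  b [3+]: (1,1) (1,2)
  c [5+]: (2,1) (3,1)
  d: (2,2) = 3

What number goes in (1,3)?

D is a freebie, leaving (2,2) = 3.
The 4 cells of cage a must have sum 7; hence (3,2) = 1.
Cage b needs two cells with sum 3, leaving (1,1) = 1.
Column 2 already has 1, so (1,2) = 2.
2 is placed in row 1; hence (1,3) = 3.
3 is placed in row 2, leaving (2,1) = 2.
2 is placed in row 2, leaving (2,3) = 1.
Cage c needs two cells with sum 5, so (3,1) = 3.
Column 3 already has 3, leaving (3,3) = 2.
The full grid is 1 2 3 / 2 3 1 / 3 1 2.

3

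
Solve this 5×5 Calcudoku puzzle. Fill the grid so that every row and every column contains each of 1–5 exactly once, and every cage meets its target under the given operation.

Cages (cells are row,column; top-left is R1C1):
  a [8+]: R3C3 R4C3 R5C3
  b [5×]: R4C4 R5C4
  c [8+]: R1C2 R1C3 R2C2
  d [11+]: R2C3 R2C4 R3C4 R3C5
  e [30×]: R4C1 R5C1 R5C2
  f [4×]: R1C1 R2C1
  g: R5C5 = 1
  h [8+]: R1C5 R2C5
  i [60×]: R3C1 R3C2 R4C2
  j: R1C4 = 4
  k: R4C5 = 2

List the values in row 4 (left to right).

5 4 3 1 2

Cage j is a single given cell; hence R1C4 = 4.
Cage k is a single given cell, which forces R4C5 = 2.
Cage g is given; hence R5C5 = 1.
Row 1 now contains 4, leaving R1C1 = 1.
Cage f's pair has product 4, so R2C1 = 4.
Cage b needs two cells with product 5, leaving R4C4 = 1.
1 is placed in row 5, leaving R5C4 = 5.
Cage a needs sum 8, so R3C3 = 1.
The 3 cells of cage e must have product 30; hence R4C1 = 5.
Column 3 already has 1, which forces R2C3 = 2.
Cage d needs sum 11, leaving R2C4 = 3.
3 is placed in row 2, leaving R2C5 = 5.
Column 1 already has 5; hence R3C1 = 3.
The 3 cells of cage i must have product 60, which forces R3C2 = 5.
Cage d has sum 11, leaving R3C4 = 2.
The 4 cells of cage d must have sum 11, which forces R3C5 = 4.
Cage i needs product 60, which forces R4C2 = 4.
4 is placed in row 4, so R4C3 = 3.
Column 1 now contains 3; hence R5C1 = 2.
Row 5 now contains 2, leaving R5C2 = 3.
3 is placed in column 3, so R5C3 = 4.
5 is placed in column 2, which forces R1C2 = 2.
3 is placed in column 3, so R1C3 = 5.
5 is placed in column 5, leaving R1C5 = 3.
3 is placed in row 2; hence R2C2 = 1.
Filled in: 1 2 5 4 3 / 4 1 2 3 5 / 3 5 1 2 4 / 5 4 3 1 2 / 2 3 4 5 1.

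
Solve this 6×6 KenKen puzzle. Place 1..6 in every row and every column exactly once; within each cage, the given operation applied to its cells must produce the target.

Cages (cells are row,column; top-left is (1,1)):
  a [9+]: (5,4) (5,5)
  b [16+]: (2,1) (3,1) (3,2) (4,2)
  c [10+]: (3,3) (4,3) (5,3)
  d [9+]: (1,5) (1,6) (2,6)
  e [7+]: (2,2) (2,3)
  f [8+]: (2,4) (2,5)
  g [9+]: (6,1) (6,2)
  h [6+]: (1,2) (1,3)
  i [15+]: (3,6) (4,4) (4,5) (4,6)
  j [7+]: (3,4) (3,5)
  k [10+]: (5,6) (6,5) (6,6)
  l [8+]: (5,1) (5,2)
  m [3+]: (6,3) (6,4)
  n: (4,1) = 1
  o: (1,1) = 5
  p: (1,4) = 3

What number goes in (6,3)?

O is a freebie; hence (1,1) = 5.
Cage p is a single given cell, leaving (1,4) = 3.
N is a freebie, leaving (4,1) = 1.
The 3 cells of cage d must have sum 9, so (2,6) = 2.
The two cells of cage f must have sum 8, leaving (2,4) = 5.
The two cells of cage f must have sum 8, so (2,5) = 3.
Cage a needs two cells with sum 9, leaving (5,4) = 4.
The two cells of cage a must have sum 9; hence (5,5) = 5.
The 3 cells of cage k must have sum 10, so (5,6) = 1.
Cage d needs sum 9, which forces (1,5) = 1.
1 is placed in column 6; hence (1,6) = 6.
1 is placed in column 5, which forces (3,5) = 6.
Column 5 now contains 6, leaving (6,5) = 4.
6 is placed in row 3, so (3,4) = 1.
Cage i needs sum 15, which forces (4,4) = 6.
Column 5 now contains 4, leaving (4,5) = 2.
1 is placed in column 4, which forces (6,4) = 2.
Cage k needs sum 10, leaving (6,6) = 5.
Row 6 already has 2, which forces (6,3) = 1.
The two cells of cage e must have sum 7; hence (2,2) = 1.
Column 3 already has 1, which forces (2,3) = 6.
6 is placed in row 2, which forces (2,1) = 4.
Cage b needs sum 16, which forces (3,1) = 3.
3 is placed in row 3, leaving (3,6) = 4.
4 is placed in column 6, leaving (4,6) = 3.
Column 1 now contains 3, so (6,1) = 6.
Row 6 now contains 6, which forces (6,2) = 3.
Row 3 now contains 4, leaving (3,2) = 5.
Cage c has sum 10, leaving (3,3) = 2.
The 4 cells of cage b must have sum 16, leaving (4,2) = 4.
3 is placed in row 4, so (4,3) = 5.
Column 1 now contains 6, so (5,1) = 2.
The two cells of cage l must have sum 8; hence (5,2) = 6.
Cage c has sum 10, which forces (5,3) = 3.
Column 2 already has 4; hence (1,2) = 2.
Column 3 now contains 2, leaving (1,3) = 4.
Completed grid: 5 2 4 3 1 6 / 4 1 6 5 3 2 / 3 5 2 1 6 4 / 1 4 5 6 2 3 / 2 6 3 4 5 1 / 6 3 1 2 4 5.

1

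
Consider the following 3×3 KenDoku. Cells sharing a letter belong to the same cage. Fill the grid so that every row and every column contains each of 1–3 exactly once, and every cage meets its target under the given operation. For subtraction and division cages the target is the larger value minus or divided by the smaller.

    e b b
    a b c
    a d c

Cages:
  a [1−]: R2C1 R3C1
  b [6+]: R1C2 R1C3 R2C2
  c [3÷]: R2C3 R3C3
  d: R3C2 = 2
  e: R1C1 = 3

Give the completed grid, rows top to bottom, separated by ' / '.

3 1 2 / 2 3 1 / 1 2 3

E is a freebie, leaving R1C1 = 3.
Cage d is given, which forces R3C2 = 2.
Column 2 already has 2, leaving R1C2 = 1.
Cage b needs sum 6, leaving R1C3 = 2.
Cage a needs two cells with difference 1, so R2C1 = 2.
Cage b needs sum 6; hence R2C2 = 3.
Row 2 already has 3; hence R2C3 = 1.
2 is placed in row 3, so R3C1 = 1.
Column 3 now contains 1; hence R3C3 = 3.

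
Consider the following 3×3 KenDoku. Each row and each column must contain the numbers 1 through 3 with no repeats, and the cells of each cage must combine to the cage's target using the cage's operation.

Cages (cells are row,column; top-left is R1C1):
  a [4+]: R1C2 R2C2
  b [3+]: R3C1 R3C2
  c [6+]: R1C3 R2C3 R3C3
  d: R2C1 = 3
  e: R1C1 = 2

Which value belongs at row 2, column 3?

2

E is a freebie, which forces R1C1 = 2.
Cage d is a single given cell, leaving R2C1 = 3.
3 is placed in row 2; hence R2C2 = 1.
Row 2 now contains 1; hence R2C3 = 2.
2 is placed in column 1, which forces R3C1 = 1.
1 is placed in column 2, so R3C2 = 2.
Row 3 already has 1, leaving R3C3 = 3.
1 is placed in column 2, so R1C2 = 3.
3 is placed in column 3, which forces R1C3 = 1.
Filled in: 2 3 1 / 3 1 2 / 1 2 3.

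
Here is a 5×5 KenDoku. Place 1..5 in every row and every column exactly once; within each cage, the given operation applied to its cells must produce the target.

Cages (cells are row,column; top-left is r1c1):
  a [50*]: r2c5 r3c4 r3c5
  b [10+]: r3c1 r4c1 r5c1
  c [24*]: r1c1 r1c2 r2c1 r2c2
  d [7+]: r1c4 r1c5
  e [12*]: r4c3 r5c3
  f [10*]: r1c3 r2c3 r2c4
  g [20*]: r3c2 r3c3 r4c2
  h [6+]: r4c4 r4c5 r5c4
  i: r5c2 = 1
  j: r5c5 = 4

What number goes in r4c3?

4

Cage a needs product 50, leaving r2c5 = 5.
Cage a needs product 50, so r3c4 = 5.
The 3 cells of cage a must have product 50, leaving r3c5 = 2.
Cage i is given, leaving r5c2 = 1.
Cage j is given, so r5c5 = 4.
Cage f has product 10, so r1c3 = 5.
The two cells of cage d must have sum 7, leaving r1c4 = 4.
Column 5 already has 4, leaving r1c5 = 3.
Column 2 now contains 1, so r3c2 = 4.
Cage g needs product 20, which forces r3c3 = 1.
Cage g has product 20, so r4c2 = 5.
The two cells of cage e must have product 12, which forces r4c3 = 4.
3 is placed in column 5; hence r4c5 = 1.
Row 5 already has 4, leaving r5c3 = 3.
3 is placed in row 5, which forces r5c4 = 2.
Cage c has product 24, so r1c1 = 1.
Row 1 already has 3, which forces r1c2 = 2.
The 4 cells of cage c must have product 24, which forces r2c1 = 4.
Cage c needs product 24; hence r2c2 = 3.
1 is placed in column 3, which forces r2c3 = 2.
Column 4 now contains 2, which forces r2c4 = 1.
1 is placed in row 3, leaving r3c1 = 3.
1 is placed in row 4, leaving r4c1 = 2.
Column 4 now contains 2, leaving r4c4 = 3.
Row 5 already has 2, so r5c1 = 5.
Filled in: 1 2 5 4 3 / 4 3 2 1 5 / 3 4 1 5 2 / 2 5 4 3 1 / 5 1 3 2 4.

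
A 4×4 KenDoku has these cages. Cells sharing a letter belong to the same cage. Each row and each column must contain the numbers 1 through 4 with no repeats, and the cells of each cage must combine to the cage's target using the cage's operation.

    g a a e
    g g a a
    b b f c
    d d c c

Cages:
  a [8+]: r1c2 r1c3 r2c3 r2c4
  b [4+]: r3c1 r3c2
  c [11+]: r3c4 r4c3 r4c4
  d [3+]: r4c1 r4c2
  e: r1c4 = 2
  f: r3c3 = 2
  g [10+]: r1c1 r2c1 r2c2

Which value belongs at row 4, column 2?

E is a freebie, which forces r1c4 = 2.
Cage f is given, leaving r3c3 = 2.
Cage c needs sum 11, leaving r3c4 = 4.
Cage c needs sum 11, leaving r4c3 = 4.
The 3 cells of cage c must have sum 11, which forces r4c4 = 3.
The 4 cells of cage a must have sum 8, which forces r1c2 = 3.
Cage a needs sum 8, so r1c3 = 1.
Column 2 now contains 3, leaving r2c2 = 4.
The 4 cells of cage a must have sum 8, which forces r2c3 = 3.
Column 4 now contains 3, leaving r2c4 = 1.
Column 2 now contains 3, which forces r3c2 = 1.
1 is placed in column 2, so r4c2 = 2.
Row 1 now contains 3, leaving r1c1 = 4.
Row 2 now contains 4; hence r2c1 = 2.
1 is placed in row 3, leaving r3c1 = 3.
Row 4 already has 2, leaving r4c1 = 1.
Completed grid: 4 3 1 2 / 2 4 3 1 / 3 1 2 4 / 1 2 4 3.

2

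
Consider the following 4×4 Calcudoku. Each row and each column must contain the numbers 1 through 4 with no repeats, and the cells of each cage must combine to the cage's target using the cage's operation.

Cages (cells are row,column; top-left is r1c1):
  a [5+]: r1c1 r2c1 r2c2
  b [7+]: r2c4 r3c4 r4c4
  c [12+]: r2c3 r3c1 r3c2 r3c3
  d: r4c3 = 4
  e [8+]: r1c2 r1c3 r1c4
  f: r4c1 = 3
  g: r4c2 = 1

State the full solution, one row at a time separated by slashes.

2 4 1 3 / 1 2 3 4 / 4 3 2 1 / 3 1 4 2

F is a freebie; hence r4c1 = 3.
Cage g is a single given cell, which forces r4c2 = 1.
D is a freebie, so r4c3 = 4.
Row 4 already has 4, which forces r4c4 = 2.
Cage a has sum 5; hence r1c1 = 2.
Column 1 now contains 3, which forces r2c1 = 1.
Column 2 already has 1, leaving r2c2 = 2.
Column 3 already has 4, leaving r2c3 = 3.
1 is placed in row 2, so r2c4 = 4.
The 4 cells of cage c must have sum 12, so r3c1 = 4.
Cage c has sum 12, leaving r3c2 = 3.
The 4 cells of cage c must have sum 12, which forces r3c3 = 2.
4 is placed in column 4, so r3c4 = 1.
3 is placed in column 2, so r1c2 = 4.
3 is placed in column 3; hence r1c3 = 1.
Column 4 already has 1, so r1c4 = 3.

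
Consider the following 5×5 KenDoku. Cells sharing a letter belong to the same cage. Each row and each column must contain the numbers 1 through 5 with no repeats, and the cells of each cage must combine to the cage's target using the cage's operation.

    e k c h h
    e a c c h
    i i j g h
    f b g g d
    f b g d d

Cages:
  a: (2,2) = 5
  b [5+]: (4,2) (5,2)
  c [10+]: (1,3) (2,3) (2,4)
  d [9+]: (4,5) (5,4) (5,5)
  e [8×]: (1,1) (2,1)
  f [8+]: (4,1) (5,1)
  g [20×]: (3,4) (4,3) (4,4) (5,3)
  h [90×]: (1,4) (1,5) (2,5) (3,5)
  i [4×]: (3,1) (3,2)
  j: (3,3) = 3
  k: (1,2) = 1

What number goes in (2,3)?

K is a freebie, leaving (1,2) = 1.
Cage h needs product 90, leaving (1,4) = 3.
Cage a is given, leaving (2,2) = 5.
1 is placed in column 2; hence (3,2) = 4.
J is a freebie; hence (3,3) = 3.
Cage h needs product 90; hence (2,5) = 3.
Row 3 now contains 4; hence (3,1) = 1.
In row 5, 4 can only go at (5,4), so (5,4) = 4.
The 3 cells of cage c must have sum 10, which forces (1,3) = 5.
Row 1 already has 5, leaving (1,5) = 2.
The 3 cells of cage c must have sum 10, leaving (2,3) = 4.
Column 4 already has 4, so (2,4) = 1.
Column 5 now contains 2, leaving (3,5) = 5.
Cage d has sum 9, so (4,5) = 4.
The 3 cells of cage d must have sum 9, leaving (5,5) = 1.
Row 1 now contains 2, which forces (1,1) = 4.
Row 2 now contains 4; hence (2,1) = 2.
Row 3 already has 5; hence (3,4) = 2.
The 4 cells of cage g must have product 20; hence (4,3) = 1.
The 4 cells of cage g must have product 20, so (4,4) = 5.
Row 5 already has 1; hence (5,3) = 2.
5 is placed in row 4, so (4,1) = 3.
The two cells of cage b must have sum 5, which forces (4,2) = 2.
Cage f needs two cells with sum 8, which forces (5,1) = 5.
Row 5 already has 2, leaving (5,2) = 3.
Filled in: 4 1 5 3 2 / 2 5 4 1 3 / 1 4 3 2 5 / 3 2 1 5 4 / 5 3 2 4 1.

4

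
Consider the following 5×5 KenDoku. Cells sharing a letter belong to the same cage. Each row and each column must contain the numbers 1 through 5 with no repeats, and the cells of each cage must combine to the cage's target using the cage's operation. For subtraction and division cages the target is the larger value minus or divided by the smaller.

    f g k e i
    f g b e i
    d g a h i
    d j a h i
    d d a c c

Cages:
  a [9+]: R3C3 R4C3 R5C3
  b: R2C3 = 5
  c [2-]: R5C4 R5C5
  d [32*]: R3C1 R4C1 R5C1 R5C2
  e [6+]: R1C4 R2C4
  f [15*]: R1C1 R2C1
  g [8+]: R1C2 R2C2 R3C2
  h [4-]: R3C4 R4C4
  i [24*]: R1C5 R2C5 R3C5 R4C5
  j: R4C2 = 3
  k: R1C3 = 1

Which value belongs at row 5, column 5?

K is a freebie, so R1C3 = 1.
Cage b is given; hence R2C3 = 5.
Cage j is given, which forces R4C2 = 3.
The 4 cells of cage d must have product 32, which forces R5C2 = 4.
The two cells of cage f must have product 15, which forces R1C1 = 5.
Row 1 now contains 5; hence R1C2 = 2.
Row 1 already has 2, which forces R1C4 = 4.
Row 1 now contains 4, so R1C5 = 3.
Row 2 now contains 5; hence R2C1 = 3.
2 is placed in column 2, which forces R2C2 = 1.
Row 2 already has 1; hence R2C4 = 2.
Row 2 now contains 2, leaving R2C5 = 4.
Column 2 already has 1; hence R3C2 = 5.
Row 3 now contains 5; hence R3C4 = 1.
Row 3 already has 1, so R3C5 = 2.
Column 4 now contains 1, so R4C4 = 5.
2 is placed in column 5, leaving R4C5 = 1.
Column 4 already has 5; hence R5C4 = 3.
Column 5 already has 1, leaving R5C5 = 5.
2 is placed in row 3, which forces R3C1 = 4.
Cage a needs sum 9, so R3C3 = 3.
The 4 cells of cage d must have product 32; hence R4C1 = 2.
Cage a has sum 9, which forces R4C3 = 4.
Cage d needs product 32; hence R5C1 = 1.
Row 5 already has 3, which forces R5C3 = 2.
Filled in: 5 2 1 4 3 / 3 1 5 2 4 / 4 5 3 1 2 / 2 3 4 5 1 / 1 4 2 3 5.

5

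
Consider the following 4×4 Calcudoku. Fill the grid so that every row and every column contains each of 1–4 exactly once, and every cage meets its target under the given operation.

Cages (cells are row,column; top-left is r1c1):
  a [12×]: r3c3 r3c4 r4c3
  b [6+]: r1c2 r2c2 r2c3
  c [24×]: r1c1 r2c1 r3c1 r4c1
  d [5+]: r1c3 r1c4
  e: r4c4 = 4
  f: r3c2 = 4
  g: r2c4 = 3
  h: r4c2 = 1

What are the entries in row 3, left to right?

G is a freebie, so r2c4 = 3.
Cage f is a single given cell, which forces r3c2 = 4.
Cage h is given, leaving r4c2 = 1.
Cage e is given; hence r4c4 = 4.
Cage b needs sum 6, leaving r1c2 = 3.
Row 1 already has 3, which forces r1c3 = 4.
1 is placed in column 2, leaving r2c2 = 2.
The 3 cells of cage b must have sum 6, which forces r2c3 = 1.
The 3 cells of cage a must have product 12; hence r3c3 = 3.
The 3 cells of cage a must have product 12, so r3c4 = 2.
The 3 cells of cage a must have product 12, which forces r4c3 = 2.
Cage c has product 24; hence r1c1 = 2.
Column 4 now contains 2; hence r1c4 = 1.
Row 2 already has 1, leaving r2c1 = 4.
Row 3 already has 2, leaving r3c1 = 1.
Row 4 now contains 2, leaving r4c1 = 3.
The full grid is 2 3 4 1 / 4 2 1 3 / 1 4 3 2 / 3 1 2 4.

1 4 3 2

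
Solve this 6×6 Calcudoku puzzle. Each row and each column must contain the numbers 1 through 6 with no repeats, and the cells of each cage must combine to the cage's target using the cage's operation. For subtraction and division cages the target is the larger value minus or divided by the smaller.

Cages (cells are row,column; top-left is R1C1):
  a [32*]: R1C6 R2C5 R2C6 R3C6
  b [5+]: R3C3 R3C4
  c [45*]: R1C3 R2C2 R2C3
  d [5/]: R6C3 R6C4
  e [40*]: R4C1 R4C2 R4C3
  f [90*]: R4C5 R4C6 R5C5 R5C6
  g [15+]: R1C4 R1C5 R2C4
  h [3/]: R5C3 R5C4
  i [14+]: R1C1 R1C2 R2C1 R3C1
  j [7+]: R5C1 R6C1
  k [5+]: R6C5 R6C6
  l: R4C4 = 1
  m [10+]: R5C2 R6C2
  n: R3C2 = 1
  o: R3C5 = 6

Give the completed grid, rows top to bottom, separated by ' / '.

6 2 3 4 5 1 / 1 3 5 6 4 2 / 5 1 2 3 6 4 / 2 5 4 1 3 6 / 3 4 6 2 1 5 / 4 6 1 5 2 3

The 3 cells of cage c must have product 45, leaving R1C3 = 3.
The 3 cells of cage c must have product 45, leaving R2C2 = 3.
Cage c has product 45, so R2C3 = 5.
Cage a needs product 32, which forces R2C5 = 4.
N is a freebie; hence R3C2 = 1.
Cage o is given, leaving R3C5 = 6.
Cage l is given, leaving R4C4 = 1.
5 is placed in column 3; hence R6C3 = 1.
Column 4 already has 1, so R6C4 = 5.
The 3 cells of cage g must have sum 15, leaving R1C4 = 4.
Column 5 now contains 6; hence R1C5 = 5.
4 is placed in row 2, which forces R2C4 = 6.
Cage b's pair has sum 5, which forces R3C3 = 2.
The two cells of cage b must have sum 5; hence R3C4 = 3.
2 is placed in row 3, leaving R3C6 = 4.
Column 3 now contains 2, so R4C3 = 4.
Column 3 now contains 2; hence R5C3 = 6.
Column 4 now contains 6; hence R5C4 = 2.
Row 3 already has 4, so R3C1 = 5.
Column 1 already has 5, so R4C1 = 2.
Row 4 already has 2, leaving R4C2 = 5.
Row 4 already has 2, leaving R4C5 = 3.
Row 4 already has 3, leaving R4C6 = 6.
Row 5 now contains 6, which forces R5C2 = 4.
Column 5 now contains 3, leaving R5C5 = 1.
Cage f needs product 90, which forces R5C6 = 5.
The two cells of cage m must have sum 10, which forces R6C2 = 6.
Column 5 now contains 3, so R6C5 = 2.
Row 6 now contains 2, so R6C6 = 3.
Cage i needs sum 14, which forces R1C1 = 6.
Column 2 now contains 6; hence R1C2 = 2.
2 is placed in row 1; hence R1C6 = 1.
Column 1 now contains 2, so R2C1 = 1.
1 is placed in column 6, which forces R2C6 = 2.
Row 5 now contains 1, leaving R5C1 = 3.
Row 6 already has 3, which forces R6C1 = 4.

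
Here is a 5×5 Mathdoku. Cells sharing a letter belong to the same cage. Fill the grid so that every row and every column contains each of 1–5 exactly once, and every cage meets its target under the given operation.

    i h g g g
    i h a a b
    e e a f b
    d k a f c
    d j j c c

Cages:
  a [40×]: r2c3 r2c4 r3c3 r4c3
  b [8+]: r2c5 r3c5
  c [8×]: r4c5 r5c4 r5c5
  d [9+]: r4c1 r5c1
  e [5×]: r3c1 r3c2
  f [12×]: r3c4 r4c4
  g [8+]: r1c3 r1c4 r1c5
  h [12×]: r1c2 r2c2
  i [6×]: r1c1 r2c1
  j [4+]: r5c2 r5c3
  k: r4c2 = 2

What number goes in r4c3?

5

K is a freebie, leaving r4c2 = 2.
The only place for 2 in row 3 is r3c3.
The only place for 2 in row 2 is r2c1.
Column 1 now contains 2, leaving r1c1 = 3.
Row 1 already has 3, leaving r1c2 = 4.
4 is placed in column 2; hence r2c2 = 3.
Row 2 now contains 3; hence r2c5 = 5.
5 is placed in column 5, so r3c5 = 3.
Column 2 now contains 3, so r5c2 = 1.
Row 5 already has 1, leaving r5c3 = 3.
Cage e needs two cells with product 5, so r3c1 = 1.
1 is placed in column 2, which forces r3c2 = 5.
Row 3 now contains 3, leaving r3c4 = 4.
The 4 cells of cage a must have product 40, leaving r4c3 = 5.
Cage f's pair has product 12, so r4c4 = 3.
The 3 cells of cage c must have product 8; hence r4c5 = 1.
4 is placed in column 4; hence r5c4 = 2.
2 is placed in row 5, which forces r5c5 = 4.
Column 3 already has 5; hence r1c3 = 1.
Cage g needs sum 8, leaving r1c4 = 5.
1 is placed in column 5, so r1c5 = 2.
Cage a has product 40, leaving r2c3 = 4.
4 is placed in column 4; hence r2c4 = 1.
Row 4 now contains 5, which forces r4c1 = 4.
Row 5 already has 4, which forces r5c1 = 5.
The full grid is 3 4 1 5 2 / 2 3 4 1 5 / 1 5 2 4 3 / 4 2 5 3 1 / 5 1 3 2 4.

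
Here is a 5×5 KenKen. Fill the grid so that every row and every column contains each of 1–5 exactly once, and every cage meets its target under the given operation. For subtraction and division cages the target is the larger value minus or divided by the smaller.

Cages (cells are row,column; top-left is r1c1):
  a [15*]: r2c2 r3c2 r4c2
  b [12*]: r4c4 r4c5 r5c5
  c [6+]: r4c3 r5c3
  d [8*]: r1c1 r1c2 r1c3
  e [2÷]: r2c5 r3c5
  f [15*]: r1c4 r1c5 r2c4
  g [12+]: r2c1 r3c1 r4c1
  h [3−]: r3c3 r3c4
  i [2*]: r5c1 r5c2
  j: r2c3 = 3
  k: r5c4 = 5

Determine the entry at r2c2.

5

J is a freebie, so r2c3 = 3.
K is a freebie, which forces r5c4 = 5.
Cage f has product 15, leaving r1c4 = 3.
The 3 cells of cage f must have product 15, leaving r1c5 = 5.
Column 4 now contains 5, which forces r2c4 = 1.
Row 2 now contains 1, so r2c2 = 5.
5 is placed in row 2, so r2c1 = 4.
Row 2 now contains 4, leaving r2c5 = 2.
Cage b needs product 12, leaving r4c4 = 4.
Cage h's pair has difference 3, leaving r3c3 = 5.
Column 4 already has 4, so r3c4 = 2.
Column 3 already has 5, leaving r4c3 = 2.
5 is placed in row 3; hence r3c1 = 3.
Row 3 now contains 3, which forces r3c2 = 1.
Row 3 already has 1, so r3c5 = 4.
Cage g needs sum 12, which forces r4c1 = 5.
Column 2 already has 1, so r4c2 = 3.
3 is placed in row 4, which forces r4c5 = 1.
Column 2 already has 1; hence r5c2 = 2.
Cage c's pair has sum 6, which forces r5c3 = 4.
1 is placed in column 5, so r5c5 = 3.
Cage d has product 8, leaving r1c1 = 2.
2 is placed in column 2; hence r1c2 = 4.
Column 3 now contains 4; hence r1c3 = 1.
2 is placed in row 5, so r5c1 = 1.
Completed grid: 2 4 1 3 5 / 4 5 3 1 2 / 3 1 5 2 4 / 5 3 2 4 1 / 1 2 4 5 3.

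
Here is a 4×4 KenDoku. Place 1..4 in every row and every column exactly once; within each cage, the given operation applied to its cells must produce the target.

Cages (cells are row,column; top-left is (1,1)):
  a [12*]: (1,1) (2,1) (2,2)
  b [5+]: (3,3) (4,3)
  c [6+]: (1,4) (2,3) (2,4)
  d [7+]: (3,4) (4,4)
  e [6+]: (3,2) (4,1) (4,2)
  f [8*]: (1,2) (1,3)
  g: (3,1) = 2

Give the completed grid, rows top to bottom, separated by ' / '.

3 4 2 1 / 4 1 3 2 / 2 3 1 4 / 1 2 4 3

Cage g is a single given cell, leaving (3,1) = 2.
In column 1, 4 can only go at (2,1), so (2,1) = 4.
The only place for 2 in column 4 is (2,4).
Column 4 needs a 1, and only (1,4) is open for it.
Row 1 now contains 1, leaving (1,1) = 3.
Cage a has product 12, leaving (2,2) = 1.
The 3 cells of cage c must have sum 6, so (2,3) = 3.
1 is placed in column 2; hence (3,2) = 3.
Row 3 already has 3, so (3,4) = 4.
3 is placed in column 1, leaving (4,1) = 1.
4 is placed in column 4; hence (4,4) = 3.
4 is placed in row 3, leaving (3,3) = 1.
Cage e has sum 6; hence (4,2) = 2.
Cage b needs two cells with sum 5; hence (4,3) = 4.
2 is placed in column 2, so (1,2) = 4.
Column 3 already has 4, which forces (1,3) = 2.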